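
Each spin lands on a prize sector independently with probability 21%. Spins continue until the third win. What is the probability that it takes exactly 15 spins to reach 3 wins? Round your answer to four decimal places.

Y = trial on which the third success occurs; negative binomial, r=3, p=0.21.
P(Y=15) = C(14,2) · p^3 · (1−p)^12
= 91 · 0.009261 · 0.059092 = 0.049799

0.0498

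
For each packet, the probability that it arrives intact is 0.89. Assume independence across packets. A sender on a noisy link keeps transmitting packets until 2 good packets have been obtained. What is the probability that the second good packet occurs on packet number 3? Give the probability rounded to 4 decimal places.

0.1743

Y = trial on which the second success occurs; negative binomial, r=2, p=0.89.
P(Y=3) = C(2,1) · p^2 · (1−p)^1
= 2 · 0.7921 · 0.11 = 0.174262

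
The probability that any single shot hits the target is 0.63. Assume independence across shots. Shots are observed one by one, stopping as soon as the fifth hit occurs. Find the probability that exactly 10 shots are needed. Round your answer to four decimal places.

0.0867

Y = trial on which the fifth success occurs; negative binomial, r=5, p=0.63.
P(Y=10) = C(9,4) · p^5 · (1−p)^5
= 126 · 0.099244 · 0.0069344 = 0.086713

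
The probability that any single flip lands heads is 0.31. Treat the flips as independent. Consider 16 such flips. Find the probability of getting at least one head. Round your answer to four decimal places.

P(at least one) = 1 − P(none) = 1 − (1 − 0.31)^16
= 1 − 0.002640 = 0.997360

0.9974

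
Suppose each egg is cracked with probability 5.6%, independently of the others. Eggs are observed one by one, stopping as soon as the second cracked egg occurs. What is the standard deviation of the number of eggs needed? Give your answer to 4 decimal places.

Y = total eggs until the second success; negative binomial with r=2, p=0.056.
SD(Y) = √[r(1−p)/p²] = √(602.040816) = 24.536520

24.5365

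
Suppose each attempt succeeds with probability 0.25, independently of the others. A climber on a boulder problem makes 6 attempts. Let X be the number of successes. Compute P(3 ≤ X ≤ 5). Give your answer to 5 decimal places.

X ~ Binomial(6, 0.25); P(3 ≤ X ≤ 5) = Σ C(6,k) p^k (1−p)^(6−k) over k:
  k=3: C(6,3)·0.25^3·0.75^3 = 0.1318359
  k=4: C(6,4)·0.25^4·0.75^2 = 0.0329590
  k=5: C(6,5)·0.25^5·0.75^1 = 0.0043945
Total = 0.1691895

0.16919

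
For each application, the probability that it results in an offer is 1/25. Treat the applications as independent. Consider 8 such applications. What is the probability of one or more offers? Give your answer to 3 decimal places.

P(at least one) = 1 − P(none) = 1 − (1 − 0.04)^8
= 1 − 0.72139 = 0.27861

0.279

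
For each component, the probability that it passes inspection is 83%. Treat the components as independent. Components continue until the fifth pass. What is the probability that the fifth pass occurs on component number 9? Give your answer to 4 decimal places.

0.0230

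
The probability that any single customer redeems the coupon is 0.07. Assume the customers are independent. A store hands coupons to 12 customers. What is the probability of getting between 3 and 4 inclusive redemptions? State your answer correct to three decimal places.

0.046

X ~ Binomial(12, 0.07); P(3 ≤ X ≤ 4) = Σ C(12,k) p^k (1−p)^(12−k) over k:
  k=3: C(12,3)·0.07^3·0.93^9 = 0.03927
  k=4: C(12,4)·0.07^4·0.93^8 = 0.00665
Total = 0.04592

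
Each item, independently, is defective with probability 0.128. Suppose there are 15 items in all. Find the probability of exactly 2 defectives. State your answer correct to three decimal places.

0.290

X ~ Binomial(n=15, p=0.128).
P(X=2) = C(15,2) · p^2 · (1−p)^13
= 105 · 0.016384 · 0.16854 = 0.28995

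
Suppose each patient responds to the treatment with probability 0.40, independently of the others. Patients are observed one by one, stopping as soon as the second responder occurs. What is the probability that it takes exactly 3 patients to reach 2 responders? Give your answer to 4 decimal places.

Y = trial on which the second success occurs; negative binomial, r=2, p=0.40.
P(Y=3) = C(2,1) · p^2 · (1−p)^1
= 2 · 0.16 · 0.6 = 0.192000

0.1920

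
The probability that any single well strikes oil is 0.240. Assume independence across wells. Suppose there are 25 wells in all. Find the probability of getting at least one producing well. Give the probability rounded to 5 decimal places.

0.99895

P(at least one) = 1 − P(none) = 1 − (1 − 0.24)^25
= 1 − 0.0010479 = 0.9989521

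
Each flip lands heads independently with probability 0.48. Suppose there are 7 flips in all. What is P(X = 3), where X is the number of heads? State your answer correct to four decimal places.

X ~ Binomial(n=7, p=0.48).
P(X=3) = C(7,3) · p^3 · (1−p)^4
= 35 · 0.11059 · 0.073116 = 0.283012

0.2830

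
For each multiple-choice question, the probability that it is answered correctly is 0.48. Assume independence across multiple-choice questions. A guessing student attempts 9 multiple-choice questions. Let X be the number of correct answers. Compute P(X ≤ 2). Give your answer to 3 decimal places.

0.111

X ~ Binomial(9, 0.48); P(X ≤ 2) = Σ C(9,k) p^k (1−p)^(9−k) over k:
  k=0: C(9,0)·0.48^0·0.52^9 = 0.00278
  k=1: C(9,1)·0.48^1·0.52^8 = 0.02309
  k=2: C(9,2)·0.48^2·0.52^7 = 0.08527
Total = 0.11115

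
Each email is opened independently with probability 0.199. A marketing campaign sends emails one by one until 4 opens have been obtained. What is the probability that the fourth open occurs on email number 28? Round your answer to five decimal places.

Y = trial on which the fourth success occurs; negative binomial, r=4, p=0.199.
P(Y=28) = C(27,3) · p^4 · (1−p)^24
= 2925 · 0.0015682 · 0.0048661 = 0.0223213

0.02232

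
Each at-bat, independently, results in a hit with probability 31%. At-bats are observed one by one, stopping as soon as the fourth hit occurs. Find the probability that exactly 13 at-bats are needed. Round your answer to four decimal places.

Y = trial on which the fourth success occurs; negative binomial, r=4, p=0.31.
P(Y=13) = C(12,3) · p^4 · (1−p)^9
= 220 · 0.0092352 · 0.035452 = 0.072030

0.0720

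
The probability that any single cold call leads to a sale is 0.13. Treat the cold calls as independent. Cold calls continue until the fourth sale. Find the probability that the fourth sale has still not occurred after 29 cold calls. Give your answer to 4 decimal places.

Needing more than 29 cold calls ⇔ fewer than 4 successes in the first 29. With X ~ Binomial(29, 0.13), P(Y > 29) = P(X ≤ 3).
  k=0: C(29,0)·0.13^0·0.87^29 = 0.017622
  k=1: C(29,1)·0.13^1·0.87^28 = 0.076363
  k=2: C(29,2)·0.13^2·0.87^27 = 0.159747
  k=3: C(29,3)·0.13^3·0.87^26 = 0.214832
P(X ≤ 3) = 0.468564

0.4686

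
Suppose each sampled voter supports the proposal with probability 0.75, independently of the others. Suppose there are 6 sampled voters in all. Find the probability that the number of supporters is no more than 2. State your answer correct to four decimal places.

X ~ Binomial(6, 0.75); P(X ≤ 2) = Σ C(6,k) p^k (1−p)^(6−k) over k:
  k=0: C(6,0)·0.75^0·0.25^6 = 0.000244
  k=1: C(6,1)·0.75^1·0.25^5 = 0.004395
  k=2: C(6,2)·0.75^2·0.25^4 = 0.032959
Total = 0.037598

0.0376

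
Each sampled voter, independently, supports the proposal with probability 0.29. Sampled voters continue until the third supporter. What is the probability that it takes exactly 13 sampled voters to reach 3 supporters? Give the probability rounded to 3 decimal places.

Y = trial on which the third success occurs; negative binomial, r=3, p=0.29.
P(Y=13) = C(12,2) · p^3 · (1−p)^10
= 66 · 0.024389 · 0.032552 = 0.05240

0.052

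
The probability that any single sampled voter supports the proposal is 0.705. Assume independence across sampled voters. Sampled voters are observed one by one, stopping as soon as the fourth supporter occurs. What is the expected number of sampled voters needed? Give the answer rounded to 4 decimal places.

Y = total sampled voters until the fourth success; negative binomial with r=4, p=0.705.
E[Y] = r / p = 4 / 0.705 = 5.673759

5.6738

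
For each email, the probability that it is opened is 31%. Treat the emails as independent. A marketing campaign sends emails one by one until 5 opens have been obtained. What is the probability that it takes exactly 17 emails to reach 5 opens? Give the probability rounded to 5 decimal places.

0.06068

Y = trial on which the fifth success occurs; negative binomial, r=5, p=0.31.
P(Y=17) = C(16,4) · p^5 · (1−p)^12
= 1820 · 0.0028629 · 0.011646 = 0.0606833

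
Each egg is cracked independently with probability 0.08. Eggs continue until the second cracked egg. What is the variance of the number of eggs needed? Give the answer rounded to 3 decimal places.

287.500

Y = total eggs until the second success; negative binomial with r=2, p=0.08.
Var(Y) = r(1−p)/p² = 2·0.92 / 0.08² = 287.50000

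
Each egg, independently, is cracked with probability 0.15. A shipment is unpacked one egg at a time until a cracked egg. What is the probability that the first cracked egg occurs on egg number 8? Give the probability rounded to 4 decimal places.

0.0481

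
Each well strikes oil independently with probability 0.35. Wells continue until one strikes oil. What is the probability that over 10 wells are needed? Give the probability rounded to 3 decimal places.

0.013

Y = number of wells to the first success; geometric, p = 0.35.
P(Y > 10) = P(first 10 all fail) = (1−p)^10 = 0.01346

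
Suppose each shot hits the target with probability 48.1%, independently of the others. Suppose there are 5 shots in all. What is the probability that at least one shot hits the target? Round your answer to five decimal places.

0.96234

P(at least one) = 1 − P(none) = 1 − (1 − 0.481)^5
= 1 − 0.0376562 = 0.9623438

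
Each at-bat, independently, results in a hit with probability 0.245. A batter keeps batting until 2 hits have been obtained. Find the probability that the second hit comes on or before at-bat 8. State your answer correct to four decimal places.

0.6203

Finishing within 8 at-bats ⇔ at least 2 successes in the first 8. With X ~ Binomial(8, 0.245), P(Y ≤ 8) = 1 − P(X ≤ 1).
  k=0: C(8,0)·0.245^0·0.755^8 = 0.105579
  k=1: C(8,1)·0.245^1·0.755^7 = 0.274085
1 − 0.379663 = 0.620337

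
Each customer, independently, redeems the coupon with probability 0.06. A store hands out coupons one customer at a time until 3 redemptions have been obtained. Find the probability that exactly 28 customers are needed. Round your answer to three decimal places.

0.016

Y = trial on which the third success occurs; negative binomial, r=3, p=0.06.
P(Y=28) = C(27,2) · p^3 · (1−p)^25
= 351 · 0.000216 · 0.21291 = 0.01614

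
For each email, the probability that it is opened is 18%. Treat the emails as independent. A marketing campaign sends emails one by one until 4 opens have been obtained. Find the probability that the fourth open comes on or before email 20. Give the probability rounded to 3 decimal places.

Finishing within 20 emails ⇔ at least 4 successes in the first 20. With X ~ Binomial(20, 0.18), P(Y ≤ 20) = 1 − P(X ≤ 3).
  k=0: C(20,0)·0.18^0·0.82^20 = 0.01889
  k=1: C(20,1)·0.18^1·0.82^19 = 0.08294
  k=2: C(20,2)·0.18^2·0.82^18 = 0.17296
  k=3: C(20,3)·0.18^3·0.82^17 = 0.22780
1 − 0.50260 = 0.49740

0.497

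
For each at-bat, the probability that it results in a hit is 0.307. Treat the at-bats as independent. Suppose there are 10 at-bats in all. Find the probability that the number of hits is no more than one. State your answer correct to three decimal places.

0.139

X ~ Binomial(10, 0.307); P(X ≤ 1) = Σ C(10,k) p^k (1−p)^(10−k) over k:
  k=0: C(10,0)·0.307^0·0.693^10 = 0.02555
  k=1: C(10,1)·0.307^1·0.693^9 = 0.11317
Total = 0.13872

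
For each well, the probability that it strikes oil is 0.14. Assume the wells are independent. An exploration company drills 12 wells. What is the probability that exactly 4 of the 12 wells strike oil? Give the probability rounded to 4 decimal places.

X ~ Binomial(n=12, p=0.14).
P(X=4) = C(12,4) · p^4 · (1−p)^8
= 495 · 0.00038416 · 0.29922 = 0.056899

0.0569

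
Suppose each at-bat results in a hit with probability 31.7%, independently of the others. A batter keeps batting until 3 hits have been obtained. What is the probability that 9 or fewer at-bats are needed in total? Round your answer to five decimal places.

0.58173

Finishing within 9 at-bats ⇔ at least 3 successes in the first 9. With X ~ Binomial(9, 0.317), P(Y ≤ 9) = 1 − P(X ≤ 2).
  k=0: C(9,0)·0.317^0·0.683^9 = 0.0323434
  k=1: C(9,1)·0.317^1·0.683^8 = 0.1351037
  k=2: C(9,2)·0.317^2·0.683^7 = 0.2508222
1 − 0.4182694 = 0.5817306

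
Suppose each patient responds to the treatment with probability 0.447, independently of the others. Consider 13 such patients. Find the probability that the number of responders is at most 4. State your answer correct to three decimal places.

X ~ Binomial(13, 0.447); P(X ≤ 4) = Σ C(13,k) p^k (1−p)^(13−k) over k:
  k=0: C(13,0)·0.447^0·0.553^13 = 0.00045
  k=1: C(13,1)·0.447^1·0.553^12 = 0.00475
  k=2: C(13,2)·0.447^2·0.553^11 = 0.02305
  k=3: C(13,3)·0.447^3·0.553^10 = 0.06832
  k=4: C(13,4)·0.447^4·0.553^9 = 0.13806
Total = 0.23463

0.235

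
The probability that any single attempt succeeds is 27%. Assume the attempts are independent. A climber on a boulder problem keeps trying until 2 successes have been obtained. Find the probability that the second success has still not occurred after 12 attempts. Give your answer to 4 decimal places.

0.1245

Needing more than 12 attempts ⇔ fewer than 2 successes in the first 12. With X ~ Binomial(12, 0.27), P(Y > 12) = P(X ≤ 1).
  k=0: C(12,0)·0.27^0·0.73^12 = 0.022902
  k=1: C(12,1)·0.27^1·0.73^11 = 0.101647
P(X ≤ 1) = 0.124549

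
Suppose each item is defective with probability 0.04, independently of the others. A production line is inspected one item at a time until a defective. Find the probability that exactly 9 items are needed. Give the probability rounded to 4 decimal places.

Geometric (trials to first success), p = 0.04.
P(Y = 9) = (1−p)^8 · p = 0.72139 · 0.04 = 0.028856

0.0289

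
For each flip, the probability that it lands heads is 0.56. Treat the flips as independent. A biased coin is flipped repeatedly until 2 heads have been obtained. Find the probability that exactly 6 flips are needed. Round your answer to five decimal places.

0.05877

Y = trial on which the second success occurs; negative binomial, r=2, p=0.56.
P(Y=6) = C(5,1) · p^2 · (1−p)^4
= 5 · 0.3136 · 0.037481 = 0.0587701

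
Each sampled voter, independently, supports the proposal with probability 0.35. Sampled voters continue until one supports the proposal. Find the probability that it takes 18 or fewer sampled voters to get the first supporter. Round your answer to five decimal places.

0.99957

Y = number of sampled voters to the first success; geometric, p = 0.35.
P(Y ≤ 18) = 1 − (1−p)^18 = 1 − 0.0004290 = 0.9995710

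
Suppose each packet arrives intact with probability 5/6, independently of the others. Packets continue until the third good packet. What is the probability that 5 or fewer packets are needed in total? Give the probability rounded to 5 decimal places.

0.96451

Finishing within 5 packets ⇔ at least 3 successes in the first 5. With X ~ Binomial(5, 0.833333), P(Y ≤ 5) = 1 − P(X ≤ 2).
  k=0: C(5,0)·0.833333^0·0.166667^5 = 0.0001286
  k=1: C(5,1)·0.833333^1·0.166667^4 = 0.0032150
  k=2: C(5,2)·0.833333^2·0.166667^3 = 0.0321502
1 − 0.0354938 = 0.9645062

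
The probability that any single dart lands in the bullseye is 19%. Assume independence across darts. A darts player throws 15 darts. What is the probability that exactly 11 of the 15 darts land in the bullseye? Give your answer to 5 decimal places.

X ~ Binomial(n=15, p=0.19).
P(X=11) = C(15,11) · p^11 · (1−p)^4
= 1365 · 1.1649e-08 · 0.43047 = 0.0000068

0.00001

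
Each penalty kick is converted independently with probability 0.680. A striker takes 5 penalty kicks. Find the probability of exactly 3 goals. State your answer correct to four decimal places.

X ~ Binomial(n=5, p=0.68).
P(X=3) = C(5,3) · p^3 · (1−p)^2
= 10 · 0.31443 · 0.1024 = 0.321978

0.3220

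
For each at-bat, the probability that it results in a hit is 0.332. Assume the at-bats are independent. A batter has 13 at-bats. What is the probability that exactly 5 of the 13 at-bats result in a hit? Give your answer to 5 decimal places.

0.20582

X ~ Binomial(n=13, p=0.332).
P(X=5) = C(13,5) · p^5 · (1−p)^8
= 1287 · 0.0040336 · 0.039647 = 0.2058167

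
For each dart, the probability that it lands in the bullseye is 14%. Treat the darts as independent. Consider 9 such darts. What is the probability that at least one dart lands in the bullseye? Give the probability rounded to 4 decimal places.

0.7427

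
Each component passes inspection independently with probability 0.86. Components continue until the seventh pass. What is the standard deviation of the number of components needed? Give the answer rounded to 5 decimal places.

1.15110

Y = total components until the seventh success; negative binomial with r=7, p=0.86.
SD(Y) = √[r(1−p)/p²] = √(1.3250406) = 1.1511041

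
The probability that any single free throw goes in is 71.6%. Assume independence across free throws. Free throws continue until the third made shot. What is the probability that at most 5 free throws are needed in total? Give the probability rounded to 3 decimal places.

Finishing within 5 free throws ⇔ at least 3 successes in the first 5. With X ~ Binomial(5, 0.716), P(Y ≤ 5) = 1 − P(X ≤ 2).
  k=0: C(5,0)·0.716^0·0.284^5 = 0.00185
  k=1: C(5,1)·0.716^1·0.284^4 = 0.02329
  k=2: C(5,2)·0.716^2·0.284^3 = 0.11743
1 − 0.14257 = 0.85743

0.857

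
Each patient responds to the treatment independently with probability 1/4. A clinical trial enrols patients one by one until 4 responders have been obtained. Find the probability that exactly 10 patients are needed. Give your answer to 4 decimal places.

0.0584

Y = trial on which the fourth success occurs; negative binomial, r=4, p=0.25.
P(Y=10) = C(9,3) · p^4 · (1−p)^6
= 84 · 0.0039062 · 0.17798 = 0.058399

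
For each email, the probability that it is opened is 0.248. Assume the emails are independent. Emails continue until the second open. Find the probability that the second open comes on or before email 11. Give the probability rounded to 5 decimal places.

0.79874

Finishing within 11 emails ⇔ at least 2 successes in the first 11. With X ~ Binomial(11, 0.248), P(Y ≤ 11) = 1 − P(X ≤ 1).
  k=0: C(11,0)·0.248^0·0.752^11 = 0.0434907
  k=1: C(11,1)·0.248^1·0.752^10 = 0.1577694
1 − 0.2012601 = 0.7987399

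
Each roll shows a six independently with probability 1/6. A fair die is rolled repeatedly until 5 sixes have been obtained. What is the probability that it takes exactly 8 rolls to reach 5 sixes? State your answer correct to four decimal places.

Y = trial on which the fifth success occurs; negative binomial, r=5, p=0.166667.
P(Y=8) = C(7,4) · p^5 · (1−p)^3
= 35 · 0.0001286 · 0.5787 = 0.002605

0.0026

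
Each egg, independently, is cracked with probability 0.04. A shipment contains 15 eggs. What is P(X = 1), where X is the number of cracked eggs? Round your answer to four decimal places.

0.3388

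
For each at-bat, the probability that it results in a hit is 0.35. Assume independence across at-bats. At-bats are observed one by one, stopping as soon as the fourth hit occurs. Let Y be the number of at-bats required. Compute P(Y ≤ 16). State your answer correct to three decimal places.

0.866

Finishing within 16 at-bats ⇔ at least 4 successes in the first 16. With X ~ Binomial(16, 0.35), P(Y ≤ 16) = 1 − P(X ≤ 3).
  k=0: C(16,0)·0.35^0·0.65^16 = 0.00102
  k=1: C(16,1)·0.35^1·0.65^15 = 0.00875
  k=2: C(16,2)·0.35^2·0.65^14 = 0.03533
  k=3: C(16,3)·0.35^3·0.65^13 = 0.08877
1 − 0.13386 = 0.86614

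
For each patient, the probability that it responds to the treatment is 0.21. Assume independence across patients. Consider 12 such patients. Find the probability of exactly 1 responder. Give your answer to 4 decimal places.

0.1885

X ~ Binomial(n=12, p=0.21).
P(X=1) = C(12,1) · p^1 · (1−p)^11
= 12 · 0.21 · 0.074799 = 0.188494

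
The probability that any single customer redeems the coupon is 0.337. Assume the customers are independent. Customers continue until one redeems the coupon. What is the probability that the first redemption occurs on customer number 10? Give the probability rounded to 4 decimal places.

0.0083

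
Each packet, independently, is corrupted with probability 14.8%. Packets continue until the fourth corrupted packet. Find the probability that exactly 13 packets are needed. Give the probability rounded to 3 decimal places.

0.025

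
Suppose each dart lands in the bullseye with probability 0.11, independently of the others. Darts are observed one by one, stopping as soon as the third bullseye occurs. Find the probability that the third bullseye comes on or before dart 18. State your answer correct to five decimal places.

0.31728

Finishing within 18 darts ⇔ at least 3 successes in the first 18. With X ~ Binomial(18, 0.11), P(Y ≤ 18) = 1 − P(X ≤ 2).
  k=0: C(18,0)·0.11^0·0.89^18 = 0.1227496
  k=1: C(18,1)·0.11^1·0.89^17 = 0.2730834
  k=2: C(18,2)·0.11^2·0.89^16 = 0.2868910
1 − 0.6827240 = 0.3172760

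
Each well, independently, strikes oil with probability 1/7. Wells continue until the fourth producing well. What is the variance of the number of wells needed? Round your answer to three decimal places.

Y = total wells until the fourth success; negative binomial with r=4, p=0.142857.
Var(Y) = r(1−p)/p² = 4·0.857143 / 0.142857² = 168.00000

168.000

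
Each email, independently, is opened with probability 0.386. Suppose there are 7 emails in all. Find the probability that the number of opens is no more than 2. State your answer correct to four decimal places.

X ~ Binomial(7, 0.386); P(X ≤ 2) = Σ C(7,k) p^k (1−p)^(7−k) over k:
  k=0: C(7,0)·0.386^0·0.614^7 = 0.032899
  k=1: C(7,1)·0.386^1·0.614^6 = 0.144776
  k=2: C(7,2)·0.386^2·0.614^5 = 0.273046
Total = 0.450720

0.4507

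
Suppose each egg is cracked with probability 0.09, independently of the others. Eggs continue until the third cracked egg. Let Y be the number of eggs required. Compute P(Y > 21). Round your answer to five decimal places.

0.70807

Needing more than 21 eggs ⇔ fewer than 3 successes in the first 21. With X ~ Binomial(21, 0.09), P(Y > 21) = P(X ≤ 2).
  k=0: C(21,0)·0.09^0·0.91^21 = 0.1379969
  k=1: C(21,1)·0.09^1·0.91^20 = 0.2866089
  k=2: C(21,2)·0.09^2·0.91^19 = 0.2834593
P(X ≤ 2) = 0.7080651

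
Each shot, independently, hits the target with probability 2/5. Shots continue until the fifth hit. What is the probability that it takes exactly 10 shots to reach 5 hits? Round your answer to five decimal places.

Y = trial on which the fifth success occurs; negative binomial, r=5, p=0.40.
P(Y=10) = C(9,4) · p^5 · (1−p)^5
= 126 · 0.01024 · 0.07776 = 0.1003291

0.10033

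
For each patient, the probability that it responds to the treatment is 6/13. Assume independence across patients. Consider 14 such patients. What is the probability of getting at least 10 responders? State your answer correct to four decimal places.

X ~ Binomial(14, 0.461538); P(X ≥ 10) = Σ C(14,k) p^k (1−p)^(14−k) over k:
  k=10: C(14,10)·0.461538^10·0.538462^4 = 0.036909
  k=11: C(14,11)·0.461538^11·0.538462^3 = 0.011504
  k=12: C(14,12)·0.461538^12·0.538462^2 = 0.002465
  k=13: C(14,13)·0.461538^13·0.538462^1 = 0.000325
  k=14: C(14,14)·0.461538^14·0.538462^0 = 0.000020
Total = 0.051223

0.0512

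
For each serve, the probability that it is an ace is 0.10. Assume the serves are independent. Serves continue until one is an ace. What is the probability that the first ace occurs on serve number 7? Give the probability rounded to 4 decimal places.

0.0531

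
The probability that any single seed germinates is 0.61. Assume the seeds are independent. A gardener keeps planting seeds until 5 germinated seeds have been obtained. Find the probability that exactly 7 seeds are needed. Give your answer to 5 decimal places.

Y = trial on which the fifth success occurs; negative binomial, r=5, p=0.61.
P(Y=7) = C(6,4) · p^5 · (1−p)^2
= 15 · 0.08446 · 0.1521 = 0.1926946

0.19269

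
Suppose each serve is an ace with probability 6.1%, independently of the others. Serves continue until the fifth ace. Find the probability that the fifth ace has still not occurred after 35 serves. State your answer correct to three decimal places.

0.940

Needing more than 35 serves ⇔ fewer than 5 successes in the first 35. With X ~ Binomial(35, 0.061), P(Y > 35) = P(X ≤ 4).
  k=0: C(35,0)·0.061^0·0.939^35 = 0.11048
  k=1: C(35,1)·0.061^1·0.939^34 = 0.25120
  k=2: C(35,2)·0.061^2·0.939^33 = 0.27742
  k=3: C(35,3)·0.061^3·0.939^32 = 0.19824
  k=4: C(35,4)·0.061^4·0.939^31 = 0.10303
P(X ≤ 4) = 0.94038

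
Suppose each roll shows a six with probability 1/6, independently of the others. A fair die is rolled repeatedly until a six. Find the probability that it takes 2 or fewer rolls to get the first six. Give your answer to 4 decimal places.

Y = number of rolls to the first success; geometric, p = 0.166667.
P(Y ≤ 2) = 1 − (1−p)^2 = 1 − 0.694444 = 0.305556

0.3056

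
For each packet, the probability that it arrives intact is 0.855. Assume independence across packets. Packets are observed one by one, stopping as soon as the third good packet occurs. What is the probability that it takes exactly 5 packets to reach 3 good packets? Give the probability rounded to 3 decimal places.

0.079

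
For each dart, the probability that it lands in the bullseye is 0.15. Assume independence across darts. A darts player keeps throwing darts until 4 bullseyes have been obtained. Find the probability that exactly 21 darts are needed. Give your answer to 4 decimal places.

Y = trial on which the fourth success occurs; negative binomial, r=4, p=0.15.
P(Y=21) = C(20,3) · p^4 · (1−p)^17
= 1140 · 0.00050625 · 0.063113 = 0.036424

0.0364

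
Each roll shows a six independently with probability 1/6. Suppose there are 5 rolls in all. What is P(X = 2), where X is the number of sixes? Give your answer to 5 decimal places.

X ~ Binomial(n=5, p=0.166667).
P(X=2) = C(5,2) · p^2 · (1−p)^3
= 10 · 0.027778 · 0.5787 = 0.1607510

0.16075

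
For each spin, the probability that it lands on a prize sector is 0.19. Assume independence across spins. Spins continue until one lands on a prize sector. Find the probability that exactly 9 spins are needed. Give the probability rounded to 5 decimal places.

0.03521

Geometric (trials to first success), p = 0.19.
P(Y = 9) = (1−p)^8 · p = 0.1853 · 0.19 = 0.0352074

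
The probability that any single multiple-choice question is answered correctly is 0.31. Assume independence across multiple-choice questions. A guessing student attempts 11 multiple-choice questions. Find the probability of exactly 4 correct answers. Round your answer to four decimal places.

X ~ Binomial(n=11, p=0.31).
P(X=4) = C(11,4) · p^4 · (1−p)^7
= 330 · 0.0092352 · 0.074464 = 0.226936

0.2269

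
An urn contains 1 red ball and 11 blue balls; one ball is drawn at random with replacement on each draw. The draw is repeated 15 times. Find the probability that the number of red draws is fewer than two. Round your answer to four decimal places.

0.6408

X ~ Binomial(15, 0.083333); P(X ≤ 1) = Σ C(15,k) p^k (1−p)^(15−k) over k:
  k=0: C(15,0)·0.083333^0·0.916667^15 = 0.271126
  k=1: C(15,1)·0.083333^1·0.916667^14 = 0.369718
Total = 0.640844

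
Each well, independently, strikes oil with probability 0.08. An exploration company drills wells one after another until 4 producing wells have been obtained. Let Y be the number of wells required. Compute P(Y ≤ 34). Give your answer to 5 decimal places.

Finishing within 34 wells ⇔ at least 4 successes in the first 34. With X ~ Binomial(34, 0.08), P(Y ≤ 34) = 1 − P(X ≤ 3).
  k=0: C(34,0)·0.08^0·0.92^34 = 0.0587200
  k=1: C(34,1)·0.08^1·0.92^33 = 0.1736070
  k=2: C(34,2)·0.08^2·0.92^32 = 0.2490883
  k=3: C(34,3)·0.08^3·0.92^31 = 0.2310384
1 − 0.7124537 = 0.2875463

0.28755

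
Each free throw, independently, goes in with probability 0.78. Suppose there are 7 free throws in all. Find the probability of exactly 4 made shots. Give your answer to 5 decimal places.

X ~ Binomial(n=7, p=0.78).
P(X=4) = C(7,4) · p^4 · (1−p)^3
= 35 · 0.37015 · 0.010648 = 0.1379477

0.13795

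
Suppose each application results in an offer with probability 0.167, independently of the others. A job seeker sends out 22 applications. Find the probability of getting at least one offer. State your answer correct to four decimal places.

0.9820

P(at least one) = 1 − P(none) = 1 − (1 − 0.167)^22
= 1 − 0.017955 = 0.982045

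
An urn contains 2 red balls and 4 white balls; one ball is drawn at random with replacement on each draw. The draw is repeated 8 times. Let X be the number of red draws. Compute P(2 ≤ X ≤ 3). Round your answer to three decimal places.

0.546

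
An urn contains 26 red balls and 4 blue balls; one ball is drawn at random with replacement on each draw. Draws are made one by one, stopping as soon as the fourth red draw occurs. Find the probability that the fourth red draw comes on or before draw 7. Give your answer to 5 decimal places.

0.99210

Finishing within 7 draws ⇔ at least 4 successes in the first 7. With X ~ Binomial(7, 0.866667), P(Y ≤ 7) = 1 − P(X ≤ 3).
  k=0: C(7,0)·0.866667^0·0.133333^7 = 0.0000007
  k=1: C(7,1)·0.866667^1·0.133333^6 = 0.0000341
  k=2: C(7,2)·0.866667^2·0.133333^5 = 0.0006647
  k=3: C(7,3)·0.866667^3·0.133333^4 = 0.0072008
1 − 0.0079003 = 0.9920997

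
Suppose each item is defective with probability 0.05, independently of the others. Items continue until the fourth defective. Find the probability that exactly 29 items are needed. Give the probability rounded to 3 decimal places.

0.006

Y = trial on which the fourth success occurs; negative binomial, r=4, p=0.05.
P(Y=29) = C(28,3) · p^4 · (1−p)^25
= 3276 · 6.25e-06 · 0.27739 = 0.00568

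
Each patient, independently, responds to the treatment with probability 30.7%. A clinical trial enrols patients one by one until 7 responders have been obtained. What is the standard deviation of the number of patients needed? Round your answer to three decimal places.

7.174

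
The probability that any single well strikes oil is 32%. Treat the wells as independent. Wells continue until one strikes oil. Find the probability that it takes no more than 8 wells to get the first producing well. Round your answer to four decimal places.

0.9543

Y = number of wells to the first success; geometric, p = 0.32.
P(Y ≤ 8) = 1 − (1−p)^8 = 1 − 0.045716 = 0.954284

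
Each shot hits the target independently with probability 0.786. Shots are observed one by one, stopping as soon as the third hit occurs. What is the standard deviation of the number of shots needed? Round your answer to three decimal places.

Y = total shots until the third success; negative binomial with r=3, p=0.786.
SD(Y) = √[r(1−p)/p²] = √(1.03918) = 1.01940

1.019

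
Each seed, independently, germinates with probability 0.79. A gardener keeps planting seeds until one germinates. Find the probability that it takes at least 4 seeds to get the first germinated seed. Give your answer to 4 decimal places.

0.0093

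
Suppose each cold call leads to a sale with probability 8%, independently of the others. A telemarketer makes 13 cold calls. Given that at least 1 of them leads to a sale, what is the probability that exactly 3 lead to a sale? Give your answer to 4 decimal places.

X ~ Binomial(13, 0.08). Want P(X=3 | X≥1) = P(X=3) / P(X≥1).
P(X=3) = C(13,3)·0.08^3·0.92^10 = 0.063608
P(X≥1) = 1 − 0.338253 = 0.661747
Ratio = 0.063608 / 0.661747 = 0.096122

0.0961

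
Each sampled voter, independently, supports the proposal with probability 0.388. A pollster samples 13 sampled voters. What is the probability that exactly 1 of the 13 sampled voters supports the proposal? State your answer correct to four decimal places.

X ~ Binomial(n=13, p=0.388).
P(X=1) = C(13,1) · p^1 · (1−p)^12
= 13 · 0.388 · 0.0027607 = 0.013925

0.0139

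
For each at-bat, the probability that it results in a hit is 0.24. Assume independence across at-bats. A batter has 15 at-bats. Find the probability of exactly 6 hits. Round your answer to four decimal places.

X ~ Binomial(n=15, p=0.24).
P(X=6) = C(15,6) · p^6 · (1−p)^9
= 5005 · 0.0001911 · 0.084591 = 0.080908

0.0809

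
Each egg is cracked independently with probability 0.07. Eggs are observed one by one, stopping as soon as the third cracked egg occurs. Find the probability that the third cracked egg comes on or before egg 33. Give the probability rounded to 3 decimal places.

0.410

Finishing within 33 eggs ⇔ at least 3 successes in the first 33. With X ~ Binomial(33, 0.07), P(Y ≤ 33) = 1 − P(X ≤ 2).
  k=0: C(33,0)·0.07^0·0.93^33 = 0.09119
  k=1: C(33,1)·0.07^1·0.93^32 = 0.22650
  k=2: C(33,2)·0.07^2·0.93^31 = 0.27277
1 − 0.59046 = 0.40954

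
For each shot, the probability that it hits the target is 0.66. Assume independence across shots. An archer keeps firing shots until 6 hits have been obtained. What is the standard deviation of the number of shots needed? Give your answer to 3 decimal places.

Y = total shots until the sixth success; negative binomial with r=6, p=0.66.
SD(Y) = √[r(1−p)/p²] = √(4.68320) = 2.16407

2.164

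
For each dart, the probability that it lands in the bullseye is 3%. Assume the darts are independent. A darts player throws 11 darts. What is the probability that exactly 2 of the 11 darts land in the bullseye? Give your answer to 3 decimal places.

0.038

X ~ Binomial(n=11, p=0.03).
P(X=2) = C(11,2) · p^2 · (1−p)^9
= 55 · 0.0009 · 0.76023 = 0.03763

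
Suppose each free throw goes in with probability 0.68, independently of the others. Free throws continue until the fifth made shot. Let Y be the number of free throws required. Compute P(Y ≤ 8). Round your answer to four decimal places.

0.7681

Finishing within 8 free throws ⇔ at least 5 successes in the first 8. With X ~ Binomial(8, 0.68), P(Y ≤ 8) = 1 − P(X ≤ 4).
  k=0: C(8,0)·0.68^0·0.32^8 = 0.000110
  k=1: C(8,1)·0.68^1·0.32^7 = 0.001869
  k=2: C(8,2)·0.68^2·0.32^6 = 0.013902
  k=3: C(8,3)·0.68^3·0.32^5 = 0.059083
  k=4: C(8,4)·0.68^4·0.32^4 = 0.156940
1 − 0.231904 = 0.768096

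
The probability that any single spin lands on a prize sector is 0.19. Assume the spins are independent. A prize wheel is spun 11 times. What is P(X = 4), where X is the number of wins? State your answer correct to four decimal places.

0.0984

X ~ Binomial(n=11, p=0.19).
P(X=4) = C(11,4) · p^4 · (1−p)^7
= 330 · 0.0013032 · 0.22877 = 0.098384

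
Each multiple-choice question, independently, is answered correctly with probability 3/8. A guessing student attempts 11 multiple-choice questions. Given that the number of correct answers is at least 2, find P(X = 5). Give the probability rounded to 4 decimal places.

0.2134

X ~ Binomial(11, 0.375). Want P(X=5 | X≥2) = P(X=5) / P(X≥2).
P(X=5) = C(11,5)·0.375^5·0.625^6 = 0.204211
P(X≥2) = 1 − 0.005684 − 0.037517 = 0.956799
Ratio = 0.204211 / 0.956799 = 0.213431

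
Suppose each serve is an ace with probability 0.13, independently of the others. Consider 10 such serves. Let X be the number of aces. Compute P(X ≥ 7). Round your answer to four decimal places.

0.0001

X ~ Binomial(10, 0.13); P(X ≥ 7) = Σ C(10,k) p^k (1−p)^(10−k) over k:
  k=7: C(10,7)·0.13^7·0.87^3 = 0.000050
  k=8: C(10,8)·0.13^8·0.87^2 = 0.000003
  k=9: C(10,9)·0.13^9·0.87^1 = 0.000000
  k=10: C(10,10)·0.13^10·0.87^0 = 0.000000
Total = 0.000052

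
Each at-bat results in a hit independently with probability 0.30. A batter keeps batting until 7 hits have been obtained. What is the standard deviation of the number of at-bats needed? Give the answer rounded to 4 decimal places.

Y = total at-bats until the seventh success; negative binomial with r=7, p=0.30.
SD(Y) = √[r(1−p)/p²] = √(54.444444) = 7.378648

7.3786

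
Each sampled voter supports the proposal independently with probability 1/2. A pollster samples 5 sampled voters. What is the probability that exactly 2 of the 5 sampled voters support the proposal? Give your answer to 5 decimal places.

X ~ Binomial(n=5, p=0.50).
P(X=2) = C(5,2) · p^2 · (1−p)^3
= 10 · 0.25 · 0.125 = 0.3125000

0.31250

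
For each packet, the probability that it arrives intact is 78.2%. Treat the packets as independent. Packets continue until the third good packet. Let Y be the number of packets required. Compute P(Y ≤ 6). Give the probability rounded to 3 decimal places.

Finishing within 6 packets ⇔ at least 3 successes in the first 6. With X ~ Binomial(6, 0.782), P(Y ≤ 6) = 1 − P(X ≤ 2).
  k=0: C(6,0)·0.782^0·0.218^6 = 0.00011
  k=1: C(6,1)·0.782^1·0.218^5 = 0.00231
  k=2: C(6,2)·0.782^2·0.218^4 = 0.02072
1 − 0.02313 = 0.97687

0.977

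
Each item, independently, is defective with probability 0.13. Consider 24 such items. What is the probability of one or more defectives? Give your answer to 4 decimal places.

P(at least one) = 1 − P(none) = 1 − (1 − 0.13)^24
= 1 − 0.035356 = 0.964644

0.9646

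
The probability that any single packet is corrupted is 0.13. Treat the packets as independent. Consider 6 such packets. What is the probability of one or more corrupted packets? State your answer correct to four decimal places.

P(at least one) = 1 − P(none) = 1 − (1 − 0.13)^6
= 1 − 0.433626 = 0.566374

0.5664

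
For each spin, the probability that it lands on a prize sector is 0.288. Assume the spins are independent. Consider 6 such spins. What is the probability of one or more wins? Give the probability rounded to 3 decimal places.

0.870

P(at least one) = 1 − P(none) = 1 − (1 − 0.288)^6
= 1 − 0.13028 = 0.86972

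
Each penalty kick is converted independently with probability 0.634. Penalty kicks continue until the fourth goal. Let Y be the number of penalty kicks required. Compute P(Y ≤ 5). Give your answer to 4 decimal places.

Finishing within 5 penalty kicks ⇔ at least 4 successes in the first 5. With X ~ Binomial(5, 0.634), P(Y ≤ 5) = 1 − P(X ≤ 3).
  k=0: C(5,0)·0.634^0·0.366^5 = 0.006568
  k=1: C(5,1)·0.634^1·0.366^4 = 0.056883
  k=2: C(5,2)·0.634^2·0.366^3 = 0.197071
  k=3: C(5,3)·0.634^3·0.366^2 = 0.341374
1 − 0.601895 = 0.398105

0.3981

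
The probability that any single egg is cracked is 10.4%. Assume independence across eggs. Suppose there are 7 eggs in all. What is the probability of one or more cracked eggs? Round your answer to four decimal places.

0.5364

P(at least one) = 1 − P(none) = 1 − (1 − 0.104)^7
= 1 − 0.463613 = 0.536387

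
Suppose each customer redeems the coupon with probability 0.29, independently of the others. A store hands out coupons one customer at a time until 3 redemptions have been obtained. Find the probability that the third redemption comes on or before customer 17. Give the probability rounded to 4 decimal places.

Finishing within 17 customers ⇔ at least 3 successes in the first 17. With X ~ Binomial(17, 0.29), P(Y ≤ 17) = 1 − P(X ≤ 2).
  k=0: C(17,0)·0.29^0·0.71^17 = 0.002961
  k=1: C(17,1)·0.29^1·0.71^16 = 0.020558
  k=2: C(17,2)·0.29^2·0.71^15 = 0.067175
1 − 0.090694 = 0.909306

0.9093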